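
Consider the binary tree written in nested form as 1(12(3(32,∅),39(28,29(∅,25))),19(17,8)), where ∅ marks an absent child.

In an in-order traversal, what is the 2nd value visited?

In-order visits the left subtree, then the node, then the right subtree.
At 1: go left to 12.
  At 12: go left to 3.
    At 3: go left to 32.
      32 is a leaf — visit 32.
    Visit 3.
    At 3: no right child.
  Visit 12.
  At 12: go right to 39.
    At 39: go left to 28.
      28 is a leaf — visit 28.
    Visit 39.
    At 39: go right to 29.
      At 29: no left child.
      Visit 29.
      At 29: go right to 25.
        25 is a leaf — visit 25.
Visit 1.
At 1: go right to 19.
  At 19: go left to 17.
    17 is a leaf — visit 17.
  Visit 19.
  At 19: go right to 8.
    8 is a leaf — visit 8.
Full in-order sequence: 32, 3, 12, 28, 39, 29, 25, 1, 17, 19, 8.

3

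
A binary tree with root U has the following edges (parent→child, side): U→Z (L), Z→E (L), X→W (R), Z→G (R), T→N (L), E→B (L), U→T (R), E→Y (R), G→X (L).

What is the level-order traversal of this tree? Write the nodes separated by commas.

U, Z, T, E, G, N, B, Y, X, W

Level-order visits nodes level by level from the root, left to right within each level.
Level 0: U
Level 1: Z, T
Level 2: E, G, N
Level 3: B, Y, X
Level 4: W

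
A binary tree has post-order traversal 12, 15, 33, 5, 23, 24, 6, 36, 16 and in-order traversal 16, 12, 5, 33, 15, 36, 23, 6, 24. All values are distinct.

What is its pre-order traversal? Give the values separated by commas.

The last element of post-order is the root; it splits in-order into left and right subtrees.
Root 16: left subtree has 0 nodes { }, right has 8 {12, 5, 33, 15, 36, 23, 6, 24}.
  Root 36: left subtree has 4 nodes {12, 5, 33, 15}, right has 3 {23, 6, 24}.
    Root 5: left subtree has 1 node {12}, right has 2 {33, 15}.
      Root 33: left subtree has 0 nodes { }, right has 1 {15}.
    Root 6: left subtree has 1 node {23}, right has 1 {24}.

16, 36, 5, 12, 33, 15, 6, 23, 24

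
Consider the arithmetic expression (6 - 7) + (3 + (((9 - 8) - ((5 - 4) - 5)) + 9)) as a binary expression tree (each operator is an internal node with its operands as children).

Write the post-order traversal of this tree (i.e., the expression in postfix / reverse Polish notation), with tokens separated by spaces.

6 7 - 3 9 8 - 5 4 - 5 - - 9 + + +

Post-order on an expression tree gives postfix notation: for each operator, emit left operand, right operand, then the operator.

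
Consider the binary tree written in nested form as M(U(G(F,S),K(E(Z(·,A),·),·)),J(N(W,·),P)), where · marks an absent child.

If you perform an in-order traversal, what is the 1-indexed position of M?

In-order visits the left subtree, then the node, then the right subtree.
At M: go left to U.
  At U: go left to G.
    At G: go left to F.
      F is a leaf — visit F.
    Visit G.
    At G: go right to S.
      S is a leaf — visit S.
  Visit U.
  At U: go right to K.
    At K: go left to E.
      At E: go left to Z.
        At Z: no left child.
        Visit Z.
        At Z: go right to A.
          A is a leaf — visit A.
      Visit E.
      At E: no right child.
    Visit K.
    At K: no right child.
Visit M.
At M: go right to J.
  At J: go left to N.
    At N: go left to W.
      W is a leaf — visit W.
    Visit N.
    At N: no right child.
  Visit J.
  At J: go right to P.
    P is a leaf — visit P.
Full in-order sequence: F, G, S, U, Z, A, E, K, M, W, N, J, P.

9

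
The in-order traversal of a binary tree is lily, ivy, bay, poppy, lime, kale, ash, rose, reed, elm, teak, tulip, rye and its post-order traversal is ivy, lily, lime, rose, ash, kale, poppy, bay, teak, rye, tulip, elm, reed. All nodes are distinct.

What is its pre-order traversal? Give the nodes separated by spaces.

The last element of post-order is the root; it splits in-order into left and right subtrees.
Root reed: left subtree has 8 nodes {lily, ivy, bay, poppy, lime, kale, ash, rose}, right has 4 {elm, teak, tulip, rye}.
  Root bay: left subtree has 2 nodes {lily, ivy}, right has 5 {poppy, lime, kale, ash, rose}.
    Root lily: left subtree has 0 nodes { }, right has 1 {ivy}.
    Root poppy: left subtree has 0 nodes { }, right has 4 {lime, kale, ash, rose}.
      Root kale: left subtree has 1 node {lime}, right has 2 {ash, rose}.
        Root ash: left subtree has 0 nodes { }, right has 1 {rose}.
  Root elm: left subtree has 0 nodes { }, right has 3 {teak, tulip, rye}.
    Root tulip: left subtree has 1 node {teak}, right has 1 {rye}.

reed bay lily ivy poppy kale lime ash rose elm tulip teak rye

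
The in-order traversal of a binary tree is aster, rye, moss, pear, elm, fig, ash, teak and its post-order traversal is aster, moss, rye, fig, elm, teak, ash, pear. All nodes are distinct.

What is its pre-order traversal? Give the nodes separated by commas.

The last element of post-order is the root; it splits in-order into left and right subtrees.
Root pear: left subtree has 3 nodes {aster, rye, moss}, right has 4 {elm, fig, ash, teak}.
  Root rye: left subtree has 1 node {aster}, right has 1 {moss}.
  Root ash: left subtree has 2 nodes {elm, fig}, right has 1 {teak}.
    Root elm: left subtree has 0 nodes { }, right has 1 {fig}.

pear, rye, aster, moss, ash, elm, fig, teak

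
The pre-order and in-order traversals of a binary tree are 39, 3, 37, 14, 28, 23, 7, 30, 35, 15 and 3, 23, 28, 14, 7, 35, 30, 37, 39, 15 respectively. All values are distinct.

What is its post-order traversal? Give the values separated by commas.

23, 28, 35, 30, 7, 14, 37, 3, 15, 39

The first element of pre-order is the root; it splits in-order into left and right subtrees.
Root 39: left subtree has 8 nodes {3, 23, 28, 14, 7, 35, 30, 37}, right has 1 {15}.
  Root 3: left subtree has 0 nodes { }, right has 7 {23, 28, 14, 7, 35, 30, 37}.
    Root 37: left subtree has 6 nodes {23, 28, 14, 7, 35, 30}, right has 0 { }.
      Root 14: left subtree has 2 nodes {23, 28}, right has 3 {7, 35, 30}.
        Root 28: left subtree has 1 node {23}, right has 0 { }.
        Root 7: left subtree has 0 nodes { }, right has 2 {35, 30}.
          Root 30: left subtree has 1 node {35}, right has 0 { }.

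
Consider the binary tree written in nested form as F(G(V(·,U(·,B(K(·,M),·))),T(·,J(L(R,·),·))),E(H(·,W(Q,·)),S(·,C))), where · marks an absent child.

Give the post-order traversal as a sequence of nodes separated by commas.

Post-order visits the left subtree, then the right subtree, then the node.
At F: go left to G.
  At G: go left to V.
    At V: no left child.
    At V: go right to U.
      At U: no left child.
      At U: go right to B.
        At B: go left to K.
          At K: no left child.
          At K: go right to M.
            M is a leaf — visit M.
          Visit K.
        At B: no right child.
        Visit B.
      Visit U.
    Visit V.
  At G: go right to T.
    At T: no left child.
    At T: go right to J.
      At J: go left to L.
        At L: go left to R.
          R is a leaf — visit R.
        At L: no right child.
        Visit L.
      At J: no right child.
      Visit J.
    Visit T.
  Visit G.
At F: go right to E.
  At E: go left to H.
    At H: no left child.
    At H: go right to W.
      At W: go left to Q.
        Q is a leaf — visit Q.
      At W: no right child.
      Visit W.
    Visit H.
  At E: go right to S.
    At S: no left child.
    At S: go right to C.
      C is a leaf — visit C.
    Visit S.
  Visit E.
Visit F.

M, K, B, U, V, R, L, J, T, G, Q, W, H, C, S, E, F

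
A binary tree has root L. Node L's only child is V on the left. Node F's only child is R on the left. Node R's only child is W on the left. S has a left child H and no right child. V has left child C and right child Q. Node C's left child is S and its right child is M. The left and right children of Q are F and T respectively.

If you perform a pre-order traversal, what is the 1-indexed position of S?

4

Pre-order visits the node, then its left subtree, then its right subtree.
Visit L.
At L: go left to V.
  Visit V.
  At V: go left to C.
    Visit C.
    At C: go left to S.
      Visit S.
      At S: go left to H.
        H is a leaf — visit H.
      At S: no right child.
    At C: go right to M.
      M is a leaf — visit M.
  At V: go right to Q.
    Visit Q.
    At Q: go left to F.
      Visit F.
      At F: go left to R.
        Visit R.
        At R: go left to W.
          W is a leaf — visit W.
        At R: no right child.
      At F: no right child.
    At Q: go right to T.
      T is a leaf — visit T.
At L: no right child.
Full pre-order sequence: L, V, C, S, H, M, Q, F, R, W, T.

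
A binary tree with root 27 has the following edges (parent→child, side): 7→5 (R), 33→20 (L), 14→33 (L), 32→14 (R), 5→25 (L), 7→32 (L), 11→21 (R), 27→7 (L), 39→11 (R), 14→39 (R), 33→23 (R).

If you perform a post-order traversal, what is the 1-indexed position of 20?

Post-order visits the left subtree, then the right subtree, then the node.
At 27: go left to 7.
  At 7: go left to 32.
    At 32: no left child.
    At 32: go right to 14.
      At 14: go left to 33.
        At 33: go left to 20.
          20 is a leaf — visit 20.
        At 33: go right to 23.
          23 is a leaf — visit 23.
        Visit 33.
      At 14: go right to 39.
        At 39: no left child.
        At 39: go right to 11.
          At 11: no left child.
          At 11: go right to 21.
            21 is a leaf — visit 21.
          Visit 11.
        Visit 39.
      Visit 14.
    Visit 32.
  At 7: go right to 5.
    At 5: go left to 25.
      25 is a leaf — visit 25.
    At 5: no right child.
    Visit 5.
  Visit 7.
At 27: no right child.
Visit 27.
Full post-order sequence: 20, 23, 33, 21, 11, 39, 14, 32, 25, 5, 7, 27.

1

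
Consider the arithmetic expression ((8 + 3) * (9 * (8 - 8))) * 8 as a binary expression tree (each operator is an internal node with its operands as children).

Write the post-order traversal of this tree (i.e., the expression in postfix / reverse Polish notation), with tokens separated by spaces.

8 3 + 9 8 8 - * * 8 *

Post-order on an expression tree gives postfix notation: for each operator, emit left operand, right operand, then the operator.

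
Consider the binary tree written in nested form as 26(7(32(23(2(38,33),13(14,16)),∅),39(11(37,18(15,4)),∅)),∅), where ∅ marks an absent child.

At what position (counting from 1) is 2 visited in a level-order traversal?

Level-order visits nodes level by level from the root, left to right within each level.
Level 0: 26
Level 1: 7
Level 2: 32, 39
Level 3: 23, 11
Level 4: 2, 13, 37, 18
Level 5: 38, 33, 14, 16, 15, 4
Full level-order sequence: 26, 7, 32, 39, 23, 11, 2, 13, 37, 18, 38, 33, 14, 16, 15, 4.

7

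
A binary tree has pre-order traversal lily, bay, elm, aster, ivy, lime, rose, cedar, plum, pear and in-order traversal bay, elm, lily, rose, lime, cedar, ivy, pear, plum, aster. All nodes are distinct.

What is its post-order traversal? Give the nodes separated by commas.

elm, bay, rose, cedar, lime, pear, plum, ivy, aster, lily

The first element of pre-order is the root; it splits in-order into left and right subtrees.
Root lily: left subtree has 2 nodes {bay, elm}, right has 7 {rose, lime, cedar, ivy, pear, plum, aster}.
  Root bay: left subtree has 0 nodes { }, right has 1 {elm}.
  Root aster: left subtree has 6 nodes {rose, lime, cedar, ivy, pear, plum}, right has 0 { }.
    Root ivy: left subtree has 3 nodes {rose, lime, cedar}, right has 2 {pear, plum}.
      Root lime: left subtree has 1 node {rose}, right has 1 {cedar}.
      Root plum: left subtree has 1 node {pear}, right has 0 { }.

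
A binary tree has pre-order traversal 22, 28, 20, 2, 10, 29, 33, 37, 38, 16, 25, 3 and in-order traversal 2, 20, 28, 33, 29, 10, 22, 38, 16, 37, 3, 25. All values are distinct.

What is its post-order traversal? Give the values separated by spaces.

The first element of pre-order is the root; it splits in-order into left and right subtrees.
Root 22: left subtree has 6 nodes {2, 20, 28, 33, 29, 10}, right has 5 {38, 16, 37, 3, 25}.
  Root 28: left subtree has 2 nodes {2, 20}, right has 3 {33, 29, 10}.
    Root 20: left subtree has 1 node {2}, right has 0 { }.
    Root 10: left subtree has 2 nodes {33, 29}, right has 0 { }.
      Root 29: left subtree has 1 node {33}, right has 0 { }.
  Root 37: left subtree has 2 nodes {38, 16}, right has 2 {3, 25}.
    Root 38: left subtree has 0 nodes { }, right has 1 {16}.
    Root 25: left subtree has 1 node {3}, right has 0 { }.

2 20 33 29 10 28 16 38 3 25 37 22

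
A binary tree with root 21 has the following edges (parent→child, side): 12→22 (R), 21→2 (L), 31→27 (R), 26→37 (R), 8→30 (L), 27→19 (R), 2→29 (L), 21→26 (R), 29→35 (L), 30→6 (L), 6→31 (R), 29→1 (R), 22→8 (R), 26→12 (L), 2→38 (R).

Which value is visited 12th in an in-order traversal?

In-order visits the left subtree, then the node, then the right subtree.
At 21: go left to 2.
  At 2: go left to 29.
    At 29: go left to 35.
      35 is a leaf — visit 35.
    Visit 29.
    At 29: go right to 1.
      1 is a leaf — visit 1.
  Visit 2.
  At 2: go right to 38.
    38 is a leaf — visit 38.
Visit 21.
At 21: go right to 26.
  At 26: go left to 12.
    At 12: no left child.
    Visit 12.
    At 12: go right to 22.
      At 22: no left child.
      Visit 22.
      At 22: go right to 8.
        At 8: go left to 30.
          At 30: go left to 6.
            At 6: no left child.
            Visit 6.
            At 6: go right to 31.
              At 31: no left child.
              Visit 31.
              At 31: go right to 27.
                At 27: no left child.
                Visit 27.
                At 27: go right to 19.
                  19 is a leaf — visit 19.
          Visit 30.
          At 30: no right child.
        Visit 8.
        At 8: no right child.
  Visit 26.
  At 26: go right to 37.
    37 is a leaf — visit 37.
Full in-order sequence: 35, 29, 1, 2, 38, 21, 12, 22, 6, 31, 27, 19, 30, 8, 26, 37.

19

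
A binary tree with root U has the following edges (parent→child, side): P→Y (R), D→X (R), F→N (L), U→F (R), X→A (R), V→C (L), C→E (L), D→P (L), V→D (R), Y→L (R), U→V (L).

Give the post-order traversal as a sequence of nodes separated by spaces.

Post-order visits the left subtree, then the right subtree, then the node.
At U: go left to V.
  At V: go left to C.
    At C: go left to E.
      E is a leaf — visit E.
    At C: no right child.
    Visit C.
  At V: go right to D.
    At D: go left to P.
      At P: no left child.
      At P: go right to Y.
        At Y: no left child.
        At Y: go right to L.
          L is a leaf — visit L.
        Visit Y.
      Visit P.
    At D: go right to X.
      At X: no left child.
      At X: go right to A.
        A is a leaf — visit A.
      Visit X.
    Visit D.
  Visit V.
At U: go right to F.
  At F: go left to N.
    N is a leaf — visit N.
  At F: no right child.
  Visit F.
Visit U.

E C L Y P A X D V N F U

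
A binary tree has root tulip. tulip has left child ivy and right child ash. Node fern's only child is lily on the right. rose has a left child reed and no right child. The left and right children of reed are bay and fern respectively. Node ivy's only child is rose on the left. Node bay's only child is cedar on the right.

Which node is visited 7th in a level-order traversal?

fern

Level-order visits nodes level by level from the root, left to right within each level.
Level 0: tulip
Level 1: ivy, ash
Level 2: rose
Level 3: reed
Level 4: bay, fern
Level 5: cedar, lily
Full level-order sequence: tulip, ivy, ash, rose, reed, bay, fern, cedar, lily.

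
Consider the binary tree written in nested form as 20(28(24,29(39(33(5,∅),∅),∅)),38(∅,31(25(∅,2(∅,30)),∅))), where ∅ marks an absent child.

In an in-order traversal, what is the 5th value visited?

In-order visits the left subtree, then the node, then the right subtree.
At 20: go left to 28.
  At 28: go left to 24.
    24 is a leaf — visit 24.
  Visit 28.
  At 28: go right to 29.
    At 29: go left to 39.
      At 39: go left to 33.
        At 33: go left to 5.
          5 is a leaf — visit 5.
        Visit 33.
        At 33: no right child.
      Visit 39.
      At 39: no right child.
    Visit 29.
    At 29: no right child.
Visit 20.
At 20: go right to 38.
  At 38: no left child.
  Visit 38.
  At 38: go right to 31.
    At 31: go left to 25.
      At 25: no left child.
      Visit 25.
      At 25: go right to 2.
        At 2: no left child.
        Visit 2.
        At 2: go right to 30.
          30 is a leaf — visit 30.
    Visit 31.
    At 31: no right child.
Full in-order sequence: 24, 28, 5, 33, 39, 29, 20, 38, 25, 2, 30, 31.

39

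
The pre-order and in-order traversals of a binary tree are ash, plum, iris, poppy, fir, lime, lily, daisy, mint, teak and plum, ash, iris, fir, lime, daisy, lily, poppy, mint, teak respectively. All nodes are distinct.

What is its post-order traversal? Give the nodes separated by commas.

plum, daisy, lily, lime, fir, teak, mint, poppy, iris, ash

The first element of pre-order is the root; it splits in-order into left and right subtrees.
Root ash: left subtree has 1 node {plum}, right has 8 {iris, fir, lime, daisy, lily, poppy, mint, teak}.
  Root iris: left subtree has 0 nodes { }, right has 7 {fir, lime, daisy, lily, poppy, mint, teak}.
    Root poppy: left subtree has 4 nodes {fir, lime, daisy, lily}, right has 2 {mint, teak}.
      Root fir: left subtree has 0 nodes { }, right has 3 {lime, daisy, lily}.
        Root lime: left subtree has 0 nodes { }, right has 2 {daisy, lily}.
          Root lily: left subtree has 1 node {daisy}, right has 0 { }.
      Root mint: left subtree has 0 nodes { }, right has 1 {teak}.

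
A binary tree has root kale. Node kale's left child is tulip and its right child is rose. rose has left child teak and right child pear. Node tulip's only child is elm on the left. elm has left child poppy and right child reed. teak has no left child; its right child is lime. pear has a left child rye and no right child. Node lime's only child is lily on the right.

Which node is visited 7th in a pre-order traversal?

teak

Pre-order visits the node, then its left subtree, then its right subtree.
Visit kale.
At kale: go left to tulip.
  Visit tulip.
  At tulip: go left to elm.
    Visit elm.
    At elm: go left to poppy.
      poppy is a leaf — visit poppy.
    At elm: go right to reed.
      reed is a leaf — visit reed.
  At tulip: no right child.
At kale: go right to rose.
  Visit rose.
  At rose: go left to teak.
    Visit teak.
    At teak: no left child.
    At teak: go right to lime.
      Visit lime.
      At lime: no left child.
      At lime: go right to lily.
        lily is a leaf — visit lily.
  At rose: go right to pear.
    Visit pear.
    At pear: go left to rye.
      rye is a leaf — visit rye.
    At pear: no right child.
Full pre-order sequence: kale, tulip, elm, poppy, reed, rose, teak, lime, lily, pear, rye.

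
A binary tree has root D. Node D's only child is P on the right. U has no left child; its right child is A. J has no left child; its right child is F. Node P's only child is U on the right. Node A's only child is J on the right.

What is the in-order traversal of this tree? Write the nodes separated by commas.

D, P, U, A, J, F

In-order visits the left subtree, then the node, then the right subtree.
At D: no left child.
Visit D.
At D: go right to P.
  At P: no left child.
  Visit P.
  At P: go right to U.
    At U: no left child.
    Visit U.
    At U: go right to A.
      At A: no left child.
      Visit A.
      At A: go right to J.
        At J: no left child.
        Visit J.
        At J: go right to F.
          F is a leaf — visit F.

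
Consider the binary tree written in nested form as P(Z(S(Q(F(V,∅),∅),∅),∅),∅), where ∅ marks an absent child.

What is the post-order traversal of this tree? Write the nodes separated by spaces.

V F Q S Z P

Post-order visits the left subtree, then the right subtree, then the node.
At P: go left to Z.
  At Z: go left to S.
    At S: go left to Q.
      At Q: go left to F.
        At F: go left to V.
          V is a leaf — visit V.
        At F: no right child.
        Visit F.
      At Q: no right child.
      Visit Q.
    At S: no right child.
    Visit S.
  At Z: no right child.
  Visit Z.
At P: no right child.
Visit P.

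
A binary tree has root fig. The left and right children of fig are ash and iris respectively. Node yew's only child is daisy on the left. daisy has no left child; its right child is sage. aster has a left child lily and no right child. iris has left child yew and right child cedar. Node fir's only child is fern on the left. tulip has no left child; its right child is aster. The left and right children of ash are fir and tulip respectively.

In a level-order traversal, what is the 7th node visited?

cedar

Level-order visits nodes level by level from the root, left to right within each level.
Level 0: fig
Level 1: ash, iris
Level 2: fir, tulip, yew, cedar
Level 3: fern, aster, daisy
Level 4: lily, sage
Full level-order sequence: fig, ash, iris, fir, tulip, yew, cedar, fern, aster, daisy, lily, sage.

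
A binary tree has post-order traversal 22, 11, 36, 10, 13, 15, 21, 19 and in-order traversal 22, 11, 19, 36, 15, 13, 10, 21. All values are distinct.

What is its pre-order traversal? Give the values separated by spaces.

19 11 22 21 15 36 13 10

The last element of post-order is the root; it splits in-order into left and right subtrees.
Root 19: left subtree has 2 nodes {22, 11}, right has 5 {36, 15, 13, 10, 21}.
  Root 11: left subtree has 1 node {22}, right has 0 { }.
  Root 21: left subtree has 4 nodes {36, 15, 13, 10}, right has 0 { }.
    Root 15: left subtree has 1 node {36}, right has 2 {13, 10}.
      Root 13: left subtree has 0 nodes { }, right has 1 {10}.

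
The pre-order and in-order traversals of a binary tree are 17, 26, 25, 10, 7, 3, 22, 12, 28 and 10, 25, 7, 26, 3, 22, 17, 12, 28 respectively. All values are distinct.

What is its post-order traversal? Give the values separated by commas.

The first element of pre-order is the root; it splits in-order into left and right subtrees.
Root 17: left subtree has 6 nodes {10, 25, 7, 26, 3, 22}, right has 2 {12, 28}.
  Root 26: left subtree has 3 nodes {10, 25, 7}, right has 2 {3, 22}.
    Root 25: left subtree has 1 node {10}, right has 1 {7}.
    Root 3: left subtree has 0 nodes { }, right has 1 {22}.
  Root 12: left subtree has 0 nodes { }, right has 1 {28}.

10, 7, 25, 22, 3, 26, 28, 12, 17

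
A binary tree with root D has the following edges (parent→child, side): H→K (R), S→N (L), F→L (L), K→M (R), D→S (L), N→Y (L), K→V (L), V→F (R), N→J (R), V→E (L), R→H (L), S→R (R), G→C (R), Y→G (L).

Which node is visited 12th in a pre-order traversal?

E

Pre-order visits the node, then its left subtree, then its right subtree.
Visit D.
At D: go left to S.
  Visit S.
  At S: go left to N.
    Visit N.
    At N: go left to Y.
      Visit Y.
      At Y: go left to G.
        Visit G.
        At G: no left child.
        At G: go right to C.
          C is a leaf — visit C.
      At Y: no right child.
    At N: go right to J.
      J is a leaf — visit J.
  At S: go right to R.
    Visit R.
    At R: go left to H.
      Visit H.
      At H: no left child.
      At H: go right to K.
        Visit K.
        At K: go left to V.
          Visit V.
          At V: go left to E.
            E is a leaf — visit E.
          At V: go right to F.
            Visit F.
            At F: go left to L.
              L is a leaf — visit L.
            At F: no right child.
        At K: go right to M.
          M is a leaf — visit M.
    At R: no right child.
At D: no right child.
Full pre-order sequence: D, S, N, Y, G, C, J, R, H, K, V, E, F, L, M.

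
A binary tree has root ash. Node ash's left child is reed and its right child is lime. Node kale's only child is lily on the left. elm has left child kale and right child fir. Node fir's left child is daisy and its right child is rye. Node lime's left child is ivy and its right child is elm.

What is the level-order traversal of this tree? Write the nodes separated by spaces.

ash reed lime ivy elm kale fir lily daisy rye

Level-order visits nodes level by level from the root, left to right within each level.
Level 0: ash
Level 1: reed, lime
Level 2: ivy, elm
Level 3: kale, fir
Level 4: lily, daisy, rye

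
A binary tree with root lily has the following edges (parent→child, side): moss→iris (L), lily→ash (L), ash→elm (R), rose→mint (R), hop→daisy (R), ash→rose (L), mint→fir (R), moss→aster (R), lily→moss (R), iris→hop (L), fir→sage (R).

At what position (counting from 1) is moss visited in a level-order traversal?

3

Level-order visits nodes level by level from the root, left to right within each level.
Level 0: lily
Level 1: ash, moss
Level 2: rose, elm, iris, aster
Level 3: mint, hop
Level 4: fir, daisy
Level 5: sage
Full level-order sequence: lily, ash, moss, rose, elm, iris, aster, mint, hop, fir, daisy, sage.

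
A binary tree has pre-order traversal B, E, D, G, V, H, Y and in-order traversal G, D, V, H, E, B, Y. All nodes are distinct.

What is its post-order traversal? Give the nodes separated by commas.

The first element of pre-order is the root; it splits in-order into left and right subtrees.
Root B: left subtree has 5 nodes {G, D, V, H, E}, right has 1 {Y}.
  Root E: left subtree has 4 nodes {G, D, V, H}, right has 0 { }.
    Root D: left subtree has 1 node {G}, right has 2 {V, H}.
      Root V: left subtree has 0 nodes { }, right has 1 {H}.

G, H, V, D, E, Y, B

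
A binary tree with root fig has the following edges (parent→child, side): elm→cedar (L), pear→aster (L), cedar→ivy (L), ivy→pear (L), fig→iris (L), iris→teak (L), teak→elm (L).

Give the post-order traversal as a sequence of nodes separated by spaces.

aster pear ivy cedar elm teak iris fig

Post-order visits the left subtree, then the right subtree, then the node.
At fig: go left to iris.
  At iris: go left to teak.
    At teak: go left to elm.
      At elm: go left to cedar.
        At cedar: go left to ivy.
          At ivy: go left to pear.
            At pear: go left to aster.
              aster is a leaf — visit aster.
            At pear: no right child.
            Visit pear.
          At ivy: no right child.
          Visit ivy.
        At cedar: no right child.
        Visit cedar.
      At elm: no right child.
      Visit elm.
    At teak: no right child.
    Visit teak.
  At iris: no right child.
  Visit iris.
At fig: no right child.
Visit fig.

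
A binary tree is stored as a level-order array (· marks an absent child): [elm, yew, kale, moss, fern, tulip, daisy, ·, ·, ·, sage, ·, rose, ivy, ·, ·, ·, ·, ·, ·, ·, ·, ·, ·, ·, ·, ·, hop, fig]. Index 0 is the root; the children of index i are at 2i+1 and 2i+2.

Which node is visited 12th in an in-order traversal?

In-order visits the left subtree, then the node, then the right subtree.
At elm: go left to yew.
  At yew: go left to moss.
    moss is a leaf — visit moss.
  Visit yew.
  At yew: go right to fern.
    At fern: no left child.
    Visit fern.
    At fern: go right to sage.
      sage is a leaf — visit sage.
Visit elm.
At elm: go right to kale.
  At kale: go left to tulip.
    At tulip: no left child.
    Visit tulip.
    At tulip: go right to rose.
      rose is a leaf — visit rose.
  Visit kale.
  At kale: go right to daisy.
    At daisy: go left to ivy.
      At ivy: go left to hop.
        hop is a leaf — visit hop.
      Visit ivy.
      At ivy: go right to fig.
        fig is a leaf — visit fig.
    Visit daisy.
    At daisy: no right child.
Full in-order sequence: moss, yew, fern, sage, elm, tulip, rose, kale, hop, ivy, fig, daisy.

daisy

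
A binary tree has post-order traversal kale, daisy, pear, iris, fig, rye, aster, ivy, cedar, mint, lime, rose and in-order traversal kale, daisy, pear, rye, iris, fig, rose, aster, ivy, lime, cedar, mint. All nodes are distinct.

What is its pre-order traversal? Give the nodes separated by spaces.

The last element of post-order is the root; it splits in-order into left and right subtrees.
Root rose: left subtree has 6 nodes {kale, daisy, pear, rye, iris, fig}, right has 5 {aster, ivy, lime, cedar, mint}.
  Root rye: left subtree has 3 nodes {kale, daisy, pear}, right has 2 {iris, fig}.
    Root pear: left subtree has 2 nodes {kale, daisy}, right has 0 { }.
      Root daisy: left subtree has 1 node {kale}, right has 0 { }.
    Root fig: left subtree has 1 node {iris}, right has 0 { }.
  Root lime: left subtree has 2 nodes {aster, ivy}, right has 2 {cedar, mint}.
    Root ivy: left subtree has 1 node {aster}, right has 0 { }.
    Root mint: left subtree has 1 node {cedar}, right has 0 { }.

rose rye pear daisy kale fig iris lime ivy aster mint cedar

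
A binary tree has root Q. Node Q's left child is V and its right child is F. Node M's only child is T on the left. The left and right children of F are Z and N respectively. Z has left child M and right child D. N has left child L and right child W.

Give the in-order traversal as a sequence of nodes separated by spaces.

In-order visits the left subtree, then the node, then the right subtree.
At Q: go left to V.
  V is a leaf — visit V.
Visit Q.
At Q: go right to F.
  At F: go left to Z.
    At Z: go left to M.
      At M: go left to T.
        T is a leaf — visit T.
      Visit M.
      At M: no right child.
    Visit Z.
    At Z: go right to D.
      D is a leaf — visit D.
  Visit F.
  At F: go right to N.
    At N: go left to L.
      L is a leaf — visit L.
    Visit N.
    At N: go right to W.
      W is a leaf — visit W.

V Q T M Z D F L N W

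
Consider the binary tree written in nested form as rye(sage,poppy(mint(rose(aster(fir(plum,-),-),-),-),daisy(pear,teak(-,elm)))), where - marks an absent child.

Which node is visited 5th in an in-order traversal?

aster

In-order visits the left subtree, then the node, then the right subtree.
At rye: go left to sage.
  sage is a leaf — visit sage.
Visit rye.
At rye: go right to poppy.
  At poppy: go left to mint.
    At mint: go left to rose.
      At rose: go left to aster.
        At aster: go left to fir.
          At fir: go left to plum.
            plum is a leaf — visit plum.
          Visit fir.
          At fir: no right child.
        Visit aster.
        At aster: no right child.
      Visit rose.
      At rose: no right child.
    Visit mint.
    At mint: no right child.
  Visit poppy.
  At poppy: go right to daisy.
    At daisy: go left to pear.
      pear is a leaf — visit pear.
    Visit daisy.
    At daisy: go right to teak.
      At teak: no left child.
      Visit teak.
      At teak: go right to elm.
        elm is a leaf — visit elm.
Full in-order sequence: sage, rye, plum, fir, aster, rose, mint, poppy, pear, daisy, teak, elm.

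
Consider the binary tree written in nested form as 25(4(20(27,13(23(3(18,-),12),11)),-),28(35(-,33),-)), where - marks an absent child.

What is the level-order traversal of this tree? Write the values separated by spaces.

25 4 28 20 35 27 13 33 23 11 3 12 18

Level-order visits nodes level by level from the root, left to right within each level.
Level 0: 25
Level 1: 4, 28
Level 2: 20, 35
Level 3: 27, 13, 33
Level 4: 23, 11
Level 5: 3, 12
Level 6: 18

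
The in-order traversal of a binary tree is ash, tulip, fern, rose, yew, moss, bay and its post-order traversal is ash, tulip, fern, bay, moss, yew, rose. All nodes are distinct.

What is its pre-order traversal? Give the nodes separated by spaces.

The last element of post-order is the root; it splits in-order into left and right subtrees.
Root rose: left subtree has 3 nodes {ash, tulip, fern}, right has 3 {yew, moss, bay}.
  Root fern: left subtree has 2 nodes {ash, tulip}, right has 0 { }.
    Root tulip: left subtree has 1 node {ash}, right has 0 { }.
  Root yew: left subtree has 0 nodes { }, right has 2 {moss, bay}.
    Root moss: left subtree has 0 nodes { }, right has 1 {bay}.

rose fern tulip ash yew moss bay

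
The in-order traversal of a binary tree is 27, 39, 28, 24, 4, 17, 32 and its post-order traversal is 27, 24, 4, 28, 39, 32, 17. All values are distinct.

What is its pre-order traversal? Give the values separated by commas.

17, 39, 27, 28, 4, 24, 32

The last element of post-order is the root; it splits in-order into left and right subtrees.
Root 17: left subtree has 5 nodes {27, 39, 28, 24, 4}, right has 1 {32}.
  Root 39: left subtree has 1 node {27}, right has 3 {28, 24, 4}.
    Root 28: left subtree has 0 nodes { }, right has 2 {24, 4}.
      Root 4: left subtree has 1 node {24}, right has 0 { }.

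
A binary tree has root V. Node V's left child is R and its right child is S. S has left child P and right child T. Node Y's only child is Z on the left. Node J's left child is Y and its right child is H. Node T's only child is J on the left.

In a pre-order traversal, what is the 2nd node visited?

Pre-order visits the node, then its left subtree, then its right subtree.
Visit V.
At V: go left to R.
  R is a leaf — visit R.
At V: go right to S.
  Visit S.
  At S: go left to P.
    P is a leaf — visit P.
  At S: go right to T.
    Visit T.
    At T: go left to J.
      Visit J.
      At J: go left to Y.
        Visit Y.
        At Y: go left to Z.
          Z is a leaf — visit Z.
        At Y: no right child.
      At J: go right to H.
        H is a leaf — visit H.
    At T: no right child.
Full pre-order sequence: V, R, S, P, T, J, Y, Z, H.

R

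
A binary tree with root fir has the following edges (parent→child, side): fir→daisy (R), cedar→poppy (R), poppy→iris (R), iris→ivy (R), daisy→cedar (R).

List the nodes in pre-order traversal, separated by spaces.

fir daisy cedar poppy iris ivy

Pre-order visits the node, then its left subtree, then its right subtree.
Visit fir.
At fir: no left child.
At fir: go right to daisy.
  Visit daisy.
  At daisy: no left child.
  At daisy: go right to cedar.
    Visit cedar.
    At cedar: no left child.
    At cedar: go right to poppy.
      Visit poppy.
      At poppy: no left child.
      At poppy: go right to iris.
        Visit iris.
        At iris: no left child.
        At iris: go right to ivy.
          ivy is a leaf — visit ivy.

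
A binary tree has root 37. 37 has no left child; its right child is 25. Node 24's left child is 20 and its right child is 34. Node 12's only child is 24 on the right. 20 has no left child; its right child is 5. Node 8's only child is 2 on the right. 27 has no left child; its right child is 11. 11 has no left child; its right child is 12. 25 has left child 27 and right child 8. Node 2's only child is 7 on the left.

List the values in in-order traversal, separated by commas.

In-order visits the left subtree, then the node, then the right subtree.
At 37: no left child.
Visit 37.
At 37: go right to 25.
  At 25: go left to 27.
    At 27: no left child.
    Visit 27.
    At 27: go right to 11.
      At 11: no left child.
      Visit 11.
      At 11: go right to 12.
        At 12: no left child.
        Visit 12.
        At 12: go right to 24.
          At 24: go left to 20.
            At 20: no left child.
            Visit 20.
            At 20: go right to 5.
              5 is a leaf — visit 5.
          Visit 24.
          At 24: go right to 34.
            34 is a leaf — visit 34.
  Visit 25.
  At 25: go right to 8.
    At 8: no left child.
    Visit 8.
    At 8: go right to 2.
      At 2: go left to 7.
        7 is a leaf — visit 7.
      Visit 2.
      At 2: no right child.

37, 27, 11, 12, 20, 5, 24, 34, 25, 8, 7, 2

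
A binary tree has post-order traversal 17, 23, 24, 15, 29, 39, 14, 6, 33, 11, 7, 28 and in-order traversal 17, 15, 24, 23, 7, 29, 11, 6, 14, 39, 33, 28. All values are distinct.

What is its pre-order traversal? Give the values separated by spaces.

28 7 15 17 24 23 11 29 33 6 14 39

The last element of post-order is the root; it splits in-order into left and right subtrees.
Root 28: left subtree has 11 nodes {17, 15, 24, 23, 7, 29, 11, 6, 14, 39, 33}, right has 0 { }.
  Root 7: left subtree has 4 nodes {17, 15, 24, 23}, right has 6 {29, 11, 6, 14, 39, 33}.
    Root 15: left subtree has 1 node {17}, right has 2 {24, 23}.
      Root 24: left subtree has 0 nodes { }, right has 1 {23}.
    Root 11: left subtree has 1 node {29}, right has 4 {6, 14, 39, 33}.
      Root 33: left subtree has 3 nodes {6, 14, 39}, right has 0 { }.
        Root 6: left subtree has 0 nodes { }, right has 2 {14, 39}.
          Root 14: left subtree has 0 nodes { }, right has 1 {39}.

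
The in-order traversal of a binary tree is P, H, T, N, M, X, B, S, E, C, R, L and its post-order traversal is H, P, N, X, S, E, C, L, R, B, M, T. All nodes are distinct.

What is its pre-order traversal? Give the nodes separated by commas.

The last element of post-order is the root; it splits in-order into left and right subtrees.
Root T: left subtree has 2 nodes {P, H}, right has 9 {N, M, X, B, S, E, C, R, L}.
  Root P: left subtree has 0 nodes { }, right has 1 {H}.
  Root M: left subtree has 1 node {N}, right has 7 {X, B, S, E, C, R, L}.
    Root B: left subtree has 1 node {X}, right has 5 {S, E, C, R, L}.
      Root R: left subtree has 3 nodes {S, E, C}, right has 1 {L}.
        Root C: left subtree has 2 nodes {S, E}, right has 0 { }.
          Root E: left subtree has 1 node {S}, right has 0 { }.

T, P, H, M, N, B, X, R, C, E, S, L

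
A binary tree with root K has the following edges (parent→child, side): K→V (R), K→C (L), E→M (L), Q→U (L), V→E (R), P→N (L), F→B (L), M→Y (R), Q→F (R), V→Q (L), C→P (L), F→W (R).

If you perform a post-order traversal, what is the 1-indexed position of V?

12

Post-order visits the left subtree, then the right subtree, then the node.
At K: go left to C.
  At C: go left to P.
    At P: go left to N.
      N is a leaf — visit N.
    At P: no right child.
    Visit P.
  At C: no right child.
  Visit C.
At K: go right to V.
  At V: go left to Q.
    At Q: go left to U.
      U is a leaf — visit U.
    At Q: go right to F.
      At F: go left to B.
        B is a leaf — visit B.
      At F: go right to W.
        W is a leaf — visit W.
      Visit F.
    Visit Q.
  At V: go right to E.
    At E: go left to M.
      At M: no left child.
      At M: go right to Y.
        Y is a leaf — visit Y.
      Visit M.
    At E: no right child.
    Visit E.
  Visit V.
Visit K.
Full post-order sequence: N, P, C, U, B, W, F, Q, Y, M, E, V, K.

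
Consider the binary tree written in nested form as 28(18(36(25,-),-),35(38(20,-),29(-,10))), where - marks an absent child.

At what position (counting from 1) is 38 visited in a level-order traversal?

5

Level-order visits nodes level by level from the root, left to right within each level.
Level 0: 28
Level 1: 18, 35
Level 2: 36, 38, 29
Level 3: 25, 20, 10
Full level-order sequence: 28, 18, 35, 36, 38, 29, 25, 20, 10.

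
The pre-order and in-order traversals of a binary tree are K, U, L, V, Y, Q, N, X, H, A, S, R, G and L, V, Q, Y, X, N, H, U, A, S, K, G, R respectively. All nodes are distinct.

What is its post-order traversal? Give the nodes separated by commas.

Q, X, H, N, Y, V, L, S, A, U, G, R, K

The first element of pre-order is the root; it splits in-order into left and right subtrees.
Root K: left subtree has 10 nodes {L, V, Q, Y, X, N, H, U, A, S}, right has 2 {G, R}.
  Root U: left subtree has 7 nodes {L, V, Q, Y, X, N, H}, right has 2 {A, S}.
    Root L: left subtree has 0 nodes { }, right has 6 {V, Q, Y, X, N, H}.
      Root V: left subtree has 0 nodes { }, right has 5 {Q, Y, X, N, H}.
        Root Y: left subtree has 1 node {Q}, right has 3 {X, N, H}.
          Root N: left subtree has 1 node {X}, right has 1 {H}.
    Root A: left subtree has 0 nodes { }, right has 1 {S}.
  Root R: left subtree has 1 node {G}, right has 0 { }.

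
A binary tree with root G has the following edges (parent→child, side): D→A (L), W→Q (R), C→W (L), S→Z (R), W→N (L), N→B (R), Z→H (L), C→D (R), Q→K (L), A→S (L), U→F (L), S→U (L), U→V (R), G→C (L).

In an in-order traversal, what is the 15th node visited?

G

In-order visits the left subtree, then the node, then the right subtree.
At G: go left to C.
  At C: go left to W.
    At W: go left to N.
      At N: no left child.
      Visit N.
      At N: go right to B.
        B is a leaf — visit B.
    Visit W.
    At W: go right to Q.
      At Q: go left to K.
        K is a leaf — visit K.
      Visit Q.
      At Q: no right child.
  Visit C.
  At C: go right to D.
    At D: go left to A.
      At A: go left to S.
        At S: go left to U.
          At U: go left to F.
            F is a leaf — visit F.
          Visit U.
          At U: go right to V.
            V is a leaf — visit V.
        Visit S.
        At S: go right to Z.
          At Z: go left to H.
            H is a leaf — visit H.
          Visit Z.
          At Z: no right child.
      Visit A.
      At A: no right child.
    Visit D.
    At D: no right child.
Visit G.
At G: no right child.
Full in-order sequence: N, B, W, K, Q, C, F, U, V, S, H, Z, A, D, G.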